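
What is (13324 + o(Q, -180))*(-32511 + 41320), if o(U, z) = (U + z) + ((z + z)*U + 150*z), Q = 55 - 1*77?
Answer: -52484022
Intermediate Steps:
Q = -22 (Q = 55 - 77 = -22)
o(U, z) = U + 151*z + 2*U*z (o(U, z) = (U + z) + ((2*z)*U + 150*z) = (U + z) + (2*U*z + 150*z) = (U + z) + (150*z + 2*U*z) = U + 151*z + 2*U*z)
(13324 + o(Q, -180))*(-32511 + 41320) = (13324 + (-22 + 151*(-180) + 2*(-22)*(-180)))*(-32511 + 41320) = (13324 + (-22 - 27180 + 7920))*8809 = (13324 - 19282)*8809 = -5958*8809 = -52484022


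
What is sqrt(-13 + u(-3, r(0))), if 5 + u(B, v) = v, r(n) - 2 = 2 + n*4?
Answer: I*sqrt(14) ≈ 3.7417*I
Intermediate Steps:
r(n) = 4 + 4*n (r(n) = 2 + (2 + n*4) = 2 + (2 + 4*n) = 4 + 4*n)
u(B, v) = -5 + v
sqrt(-13 + u(-3, r(0))) = sqrt(-13 + (-5 + (4 + 4*0))) = sqrt(-13 + (-5 + (4 + 0))) = sqrt(-13 + (-5 + 4)) = sqrt(-13 - 1) = sqrt(-14) = I*sqrt(14)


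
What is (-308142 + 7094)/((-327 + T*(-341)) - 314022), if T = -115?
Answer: 150524/137567 ≈ 1.0942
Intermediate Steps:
(-308142 + 7094)/((-327 + T*(-341)) - 314022) = (-308142 + 7094)/((-327 - 115*(-341)) - 314022) = -301048/((-327 + 39215) - 314022) = -301048/(38888 - 314022) = -301048/(-275134) = -301048*(-1/275134) = 150524/137567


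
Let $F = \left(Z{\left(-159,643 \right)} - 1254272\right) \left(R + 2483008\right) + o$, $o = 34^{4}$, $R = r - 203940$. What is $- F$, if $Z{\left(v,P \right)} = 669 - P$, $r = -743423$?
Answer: $1926075262334$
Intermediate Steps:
$R = -947363$ ($R = -743423 - 203940 = -947363$)
$o = 1336336$
$F = -1926075262334$ ($F = \left(\left(669 - 643\right) - 1254272\right) \left(-947363 + 2483008\right) + 1336336 = \left(\left(669 - 643\right) - 1254272\right) 1535645 + 1336336 = \left(26 - 1254272\right) 1535645 + 1336336 = \left(-1254246\right) 1535645 + 1336336 = -1926076598670 + 1336336 = -1926075262334$)
$- F = \left(-1\right) \left(-1926075262334\right) = 1926075262334$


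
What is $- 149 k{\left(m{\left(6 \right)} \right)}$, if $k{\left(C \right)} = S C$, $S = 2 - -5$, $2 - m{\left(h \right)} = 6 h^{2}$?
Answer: $223202$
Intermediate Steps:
$m{\left(h \right)} = 2 - 6 h^{2}$
$S = 7$ ($S = 2 + 5 = 7$)
$k{\left(C \right)} = 7 C$
$- 149 k{\left(m{\left(6 \right)} \right)} = - 149 \cdot 7 \left(2 - 6 \cdot 6^{2}\right) = - 149 \cdot 7 \left(2 - 216\right) = - 149 \cdot 7 \left(-214\right) = \left(-149\right) \left(-1498\right) = 223202$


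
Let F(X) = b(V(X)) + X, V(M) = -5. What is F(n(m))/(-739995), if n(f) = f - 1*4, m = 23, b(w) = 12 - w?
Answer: -12/246665 ≈ -4.8649e-5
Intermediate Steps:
n(f) = -4 + f (n(f) = f - 4 = -4 + f)
F(X) = 17 + X (F(X) = (12 - 1*(-5)) + X = (12 + 5) + X = 17 + X)
F(n(m))/(-739995) = (17 + (-4 + 23))/(-739995) = (17 + 19)*(-1/739995) = 36*(-1/739995) = -12/246665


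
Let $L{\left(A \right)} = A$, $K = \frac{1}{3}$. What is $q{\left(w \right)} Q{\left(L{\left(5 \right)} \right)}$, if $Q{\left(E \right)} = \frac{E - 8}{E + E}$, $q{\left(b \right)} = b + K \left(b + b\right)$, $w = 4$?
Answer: $-2$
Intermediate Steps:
$K = \frac{1}{3} \approx 0.33333$
$q{\left(b \right)} = \frac{5 b}{3}$ ($q{\left(b \right)} = b + \frac{b + b}{3} = b + \frac{2 b}{3} = \frac{5 b}{3}$)
$Q{\left(E \right)} = \frac{-8 + E}{2 E}$
$q{\left(w \right)} Q{\left(L{\left(5 \right)} \right)} = \frac{5}{3} \cdot 4 \frac{-8 + 5}{2 \cdot 5} = \frac{20 \cdot \frac{1}{2} \cdot \frac{1}{5} \left(-3\right)}{3} = \frac{20}{3} \left(- \frac{3}{10}\right) = -2$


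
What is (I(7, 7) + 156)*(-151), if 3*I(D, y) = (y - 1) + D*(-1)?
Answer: -70517/3 ≈ -23506.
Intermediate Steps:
I(D, y) = -⅓ - D/3 + y/3 (I(D, y) = ((y - 1) + D*(-1))/3 = ((-1 + y) - D)/3 = (-1 + y - D)/3 = -⅓ - D/3 + y/3)
(I(7, 7) + 156)*(-151) = ((-⅓ - ⅓*7 + (⅓)*7) + 156)*(-151) = ((-⅓ - 7/3 + 7/3) + 156)*(-151) = (-⅓ + 156)*(-151) = (467/3)*(-151) = -70517/3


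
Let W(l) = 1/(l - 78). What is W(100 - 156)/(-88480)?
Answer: 1/11856320 ≈ 8.4343e-8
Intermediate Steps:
W(l) = 1/(-78 + l)
W(100 - 156)/(-88480) = 1/((-78 + (100 - 156))*(-88480)) = -1/88480/(-78 - 56) = -1/88480/(-134) = -1/134*(-1/88480) = 1/11856320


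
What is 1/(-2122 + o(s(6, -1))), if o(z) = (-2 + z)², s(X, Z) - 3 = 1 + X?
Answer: -1/2058 ≈ -0.00048591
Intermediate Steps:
s(X, Z) = 4 + X (s(X, Z) = 3 + (1 + X) = 4 + X)
1/(-2122 + o(s(6, -1))) = 1/(-2122 + (-2 + (4 + 6))²) = 1/(-2122 + (-2 + 10)²) = 1/(-2122 + 8²) = 1/(-2122 + 64) = 1/(-2058) = -1/2058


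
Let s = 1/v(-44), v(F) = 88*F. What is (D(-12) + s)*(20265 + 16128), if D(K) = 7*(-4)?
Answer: -3945619881/3872 ≈ -1.0190e+6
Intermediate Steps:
D(K) = -28
s = -1/3872 (s = 1/(88*(-44)) = 1/(-3872) = -1/3872 ≈ -0.00025826)
(D(-12) + s)*(20265 + 16128) = (-28 - 1/3872)*(20265 + 16128) = -108417/3872*36393 = -3945619881/3872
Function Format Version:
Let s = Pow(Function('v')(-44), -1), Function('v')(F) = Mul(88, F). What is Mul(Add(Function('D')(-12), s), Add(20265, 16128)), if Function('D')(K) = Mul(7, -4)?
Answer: Rational(-3945619881, 3872) ≈ -1.0190e+6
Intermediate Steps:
Function('D')(K) = -28
s = Rational(-1, 3872) (s = Pow(Mul(88, -44), -1) = Pow(-3872, -1) = Rational(-1, 3872) ≈ -0.00025826)
Mul(Add(Function('D')(-12), s), Add(20265, 16128)) = Mul(Add(-28, Rational(-1, 3872)), Add(20265, 16128)) = Mul(Rational(-108417, 3872), 36393) = Rational(-3945619881, 3872)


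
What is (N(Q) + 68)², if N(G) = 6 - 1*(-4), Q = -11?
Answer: 6084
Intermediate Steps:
N(G) = 10 (N(G) = 6 + 4 = 10)
(N(Q) + 68)² = (10 + 68)² = 78² = 6084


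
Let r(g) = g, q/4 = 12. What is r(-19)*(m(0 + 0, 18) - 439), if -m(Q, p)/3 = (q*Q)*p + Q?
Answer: 8341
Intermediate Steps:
q = 48 (q = 4*12 = 48)
m(Q, p) = -3*Q - 144*Q*p (m(Q, p) = -3*((48*Q)*p + Q) = -3*(48*Q*p + Q) = -3*(Q + 48*Q*p) = -3*Q - 144*Q*p)
r(-19)*(m(0 + 0, 18) - 439) = -19*(-3*(0 + 0)*(1 + 48*18) - 439) = -19*(-3*0*(1 + 864) - 439) = -19*(-3*0*865 - 439) = -19*(0 - 439) = -19*(-439) = 8341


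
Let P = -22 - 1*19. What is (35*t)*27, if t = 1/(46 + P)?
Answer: 189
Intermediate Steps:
P = -41 (P = -22 - 19 = -41)
t = 1/5 (t = 1/(46 - 41) = 1/5 ≈ 0.20000)
(35*t)*27 = (35*(1/5))*27 = 7*27 = 189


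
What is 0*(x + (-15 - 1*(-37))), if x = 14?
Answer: 0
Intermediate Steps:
0*(x + (-15 - 1*(-37))) = 0*(14 + (-15 - 1*(-37))) = 0*(14 + (-15 + 37)) = 0*(14 + 22) = 0*36 = 0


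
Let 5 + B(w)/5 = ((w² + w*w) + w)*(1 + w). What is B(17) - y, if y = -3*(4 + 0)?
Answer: 53537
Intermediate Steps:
B(w) = -25 + 5*(1 + w)*(w + 2*w²) (B(w) = -25 + 5*(((w² + w*w) + w)*(1 + w)) = -25 + 5*(((w² + w²) + w)*(1 + w)) = -25 + 5*((2*w² + w)*(1 + w)) = -25 + 5*((w + 2*w²)*(1 + w)) = -25 + 5*((1 + w)*(w + 2*w²)) = -25 + 5*(1 + w)*(w + 2*w²))
y = -12 (y = -3*4 = -12)
B(17) - y = (-25 + 5*17 + 10*17³ + 15*17²) - 1*(-12) = (-25 + 85 + 10*4913 + 15*289) + 12 = (-25 + 85 + 49130 + 4335) + 12 = 53525 + 12 = 53537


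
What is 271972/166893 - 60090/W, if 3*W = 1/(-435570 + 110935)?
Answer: 9766904043616822/166893 ≈ 5.8522e+10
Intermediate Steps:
W = -1/973905 (W = 1/(3*(-435570 + 110935)) = (⅓)/(-324635) = (⅓)*(-1/324635) = -1/973905 ≈ -1.0268e-6)
271972/166893 - 60090/W = 271972/166893 - 60090/(-1/973905) = 271972*(1/166893) - 60090*(-973905) = 271972/166893 + 58521951450 = 9766904043616822/166893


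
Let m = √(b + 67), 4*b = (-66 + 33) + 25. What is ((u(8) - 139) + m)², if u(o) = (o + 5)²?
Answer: (30 + √65)² ≈ 1448.7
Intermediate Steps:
u(o) = (5 + o)²
b = -2 (b = ((-66 + 33) + 25)/4 = (-33 + 25)/4 = (¼)*(-8) = -2)
m = √65 (m = √(-2 + 67) = √65 ≈ 8.0623)
((u(8) - 139) + m)² = (((5 + 8)² - 139) + √65)² = ((13² - 139) + √65)² = ((169 - 139) + √65)² = (30 + √65)²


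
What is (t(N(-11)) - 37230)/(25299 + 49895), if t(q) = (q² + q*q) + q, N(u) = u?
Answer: -36999/75194 ≈ -0.49205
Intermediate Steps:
t(q) = q + 2*q² (t(q) = (q² + q²) + q = 2*q² + q = q + 2*q²)
(t(N(-11)) - 37230)/(25299 + 49895) = (-11*(1 + 2*(-11)) - 37230)/(25299 + 49895) = (-11*(1 - 22) - 37230)/75194 = (-11*(-21) - 37230)*(1/75194) = (231 - 37230)*(1/75194) = -36999*1/75194 = -36999/75194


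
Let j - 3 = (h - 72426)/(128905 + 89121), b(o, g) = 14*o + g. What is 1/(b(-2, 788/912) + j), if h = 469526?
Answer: -24854964/554629139 ≈ -0.044814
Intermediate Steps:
b(o, g) = g + 14*o
j = 525589/109013 (j = 3 + (469526 - 72426)/(128905 + 89121) = 3 + 397100/218026 = 3 + 397100*(1/218026) = 3 + 198550/109013 = 525589/109013 ≈ 4.8213)
1/(b(-2, 788/912) + j) = 1/((788/912 + 14*(-2)) + 525589/109013) = 1/((788*(1/912) - 28) + 525589/109013) = 1/((197/228 - 28) + 525589/109013) = 1/(-6187/228 + 525589/109013) = 1/(-554629139/24854964) = -24854964/554629139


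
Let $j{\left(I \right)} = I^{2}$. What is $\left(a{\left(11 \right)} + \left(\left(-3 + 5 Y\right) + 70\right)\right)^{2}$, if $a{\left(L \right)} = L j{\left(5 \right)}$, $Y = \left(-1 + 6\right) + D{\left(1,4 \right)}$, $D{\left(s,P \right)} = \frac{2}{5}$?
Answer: $136161$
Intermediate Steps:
$D{\left(s,P \right)} = \frac{2}{5}$ ($D{\left(s,P \right)} = 2 \cdot \frac{1}{5} = \frac{2}{5}$)
$Y = \frac{27}{5}$ ($Y = \left(-1 + 6\right) + \frac{2}{5} = 5 + \frac{2}{5} = \frac{27}{5} \approx 5.4$)
$a{\left(L \right)} = 25 L$ ($a{\left(L \right)} = L 5^{2} = L 25 = 25 L$)
$\left(a{\left(11 \right)} + \left(\left(-3 + 5 Y\right) + 70\right)\right)^{2} = \left(25 \cdot 11 + \left(\left(-3 + 5 \cdot \frac{27}{5}\right) + 70\right)\right)^{2} = \left(275 + \left(\left(-3 + 27\right) + 70\right)\right)^{2} = \left(275 + \left(24 + 70\right)\right)^{2} = \left(275 + 94\right)^{2} = 369^{2} = 136161$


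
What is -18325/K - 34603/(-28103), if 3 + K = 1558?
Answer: -92235962/8740033 ≈ -10.553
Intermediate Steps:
K = 1555 (K = -3 + 1558 = 1555)
-18325/K - 34603/(-28103) = -18325/1555 - 34603/(-28103) = -18325*1/1555 - 34603*(-1/28103) = -3665/311 + 34603/28103 = -92235962/8740033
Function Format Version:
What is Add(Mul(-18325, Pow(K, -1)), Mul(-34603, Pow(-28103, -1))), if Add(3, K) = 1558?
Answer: Rational(-92235962, 8740033) ≈ -10.553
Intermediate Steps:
K = 1555 (K = Add(-3, 1558) = 1555)
Add(Mul(-18325, Pow(K, -1)), Mul(-34603, Pow(-28103, -1))) = Add(Mul(-18325, Pow(1555, -1)), Mul(-34603, Pow(-28103, -1))) = Add(Mul(-18325, Rational(1, 1555)), Mul(-34603, Rational(-1, 28103))) = Add(Rational(-3665, 311), Rational(34603, 28103)) = Rational(-92235962, 8740033)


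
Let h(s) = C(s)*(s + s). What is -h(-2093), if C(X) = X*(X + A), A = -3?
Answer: 18363680608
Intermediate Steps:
C(X) = X*(-3 + X) (C(X) = X*(X - 3) = X*(-3 + X))
h(s) = 2*s²*(-3 + s) (h(s) = (s*(-3 + s))*(s + s) = (s*(-3 + s))*(2*s) = 2*s²*(-3 + s))
-h(-2093) = -2*(-2093)²*(-3 - 2093) = -2*4380649*(-2096) = -1*(-18363680608) = 18363680608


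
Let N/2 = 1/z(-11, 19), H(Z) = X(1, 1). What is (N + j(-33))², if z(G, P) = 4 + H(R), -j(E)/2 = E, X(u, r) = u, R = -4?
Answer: 110224/25 ≈ 4409.0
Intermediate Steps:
j(E) = -2*E
H(Z) = 1
z(G, P) = 5 (z(G, P) = 4 + 1 = 5)
N = ⅖ (N = 2/5 = 2*(⅕) = ⅖ ≈ 0.40000)
(N + j(-33))² = (⅖ - 2*(-33))² = (⅖ + 66)² = (332/5)² = 110224/25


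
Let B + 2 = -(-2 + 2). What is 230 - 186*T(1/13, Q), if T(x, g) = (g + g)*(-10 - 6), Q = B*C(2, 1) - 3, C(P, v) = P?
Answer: -41434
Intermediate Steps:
B = -2 (B = -2 - (-2 + 2) = -2 - 1*0 = -2 + 0 = -2)
Q = -7 (Q = -2*2 - 3 = -4 - 3 = -7)
T(x, g) = -32*g (T(x, g) = (2*g)*(-16) = -32*g)
230 - 186*T(1/13, Q) = 230 - (-5952)*(-7) = 230 - 186*224 = 230 - 41664 = -41434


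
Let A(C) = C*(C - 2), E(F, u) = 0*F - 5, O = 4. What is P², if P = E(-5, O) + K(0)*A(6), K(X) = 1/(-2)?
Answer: 289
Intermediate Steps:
K(X) = -½
E(F, u) = -5 (E(F, u) = 0 - 5 = -5)
A(C) = C*(-2 + C)
P = -17 (P = -5 - 3*(-2 + 6) = -5 - 3*4 = -5 - ½*24 = -5 - 12 = -17)
P² = (-17)² = 289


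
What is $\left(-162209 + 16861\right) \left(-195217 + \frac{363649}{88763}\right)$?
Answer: $\frac{2518544057346856}{88763} \approx 2.8374 \cdot 10^{10}$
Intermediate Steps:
$\left(-162209 + 16861\right) \left(-195217 + \frac{363649}{88763}\right) = - 145348 \left(-195217 + 363649 \cdot \frac{1}{88763}\right) = - 145348 \left(-195217 + \frac{363649}{88763}\right) = \left(-145348\right) \left(- \frac{17327682922}{88763}\right) = \frac{2518544057346856}{88763}$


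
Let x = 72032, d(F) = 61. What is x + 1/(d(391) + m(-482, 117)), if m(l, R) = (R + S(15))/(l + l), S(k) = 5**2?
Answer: 2112771074/29331 ≈ 72032.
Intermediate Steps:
S(k) = 25
m(l, R) = (25 + R)/(2*l) (m(l, R) = (R + 25)/(l + l) = (25 + R)/((2*l)) = (25 + R)*(1/(2*l)) = (25 + R)/(2*l))
x + 1/(d(391) + m(-482, 117)) = 72032 + 1/(61 + (1/2)*(25 + 117)/(-482)) = 72032 + 1/(61 + (1/2)*(-1/482)*142) = 72032 + 1/(61 - 71/482) = 72032 + 1/(29331/482) = 72032 + 482/29331 = 2112771074/29331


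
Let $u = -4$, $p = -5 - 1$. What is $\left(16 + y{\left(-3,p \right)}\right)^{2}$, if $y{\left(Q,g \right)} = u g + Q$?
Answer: $1369$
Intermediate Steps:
$p = -6$ ($p = -5 - 1 = -6$)
$y{\left(Q,g \right)} = Q - 4 g$ ($y{\left(Q,g \right)} = - 4 g + Q = Q - 4 g$)
$\left(16 + y{\left(-3,p \right)}\right)^{2} = \left(16 - -21\right)^{2} = \left(16 + \left(-3 + 24\right)\right)^{2} = \left(16 + 21\right)^{2} = 37^{2} = 1369$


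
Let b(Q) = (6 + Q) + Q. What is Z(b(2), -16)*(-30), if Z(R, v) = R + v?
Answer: 180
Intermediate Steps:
b(Q) = 6 + 2*Q
Z(b(2), -16)*(-30) = ((6 + 2*2) - 16)*(-30) = ((6 + 4) - 16)*(-30) = (10 - 16)*(-30) = -6*(-30) = 180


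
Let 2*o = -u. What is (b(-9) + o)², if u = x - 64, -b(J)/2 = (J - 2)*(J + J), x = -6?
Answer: 130321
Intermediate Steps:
b(J) = -4*J*(-2 + J) (b(J) = -2*(J - 2)*(J + J) = -2*(-2 + J)*2*J = -4*J*(-2 + J))
u = -70 (u = -6 - 64 = -70)
o = 35 (o = (-1*(-70))/2 = (½)*70 = 35)
(b(-9) + o)² = (4*(-9)*(2 - 1*(-9)) + 35)² = (4*(-9)*(2 + 9) + 35)² = (4*(-9)*11 + 35)² = (-396 + 35)² = (-361)² = 130321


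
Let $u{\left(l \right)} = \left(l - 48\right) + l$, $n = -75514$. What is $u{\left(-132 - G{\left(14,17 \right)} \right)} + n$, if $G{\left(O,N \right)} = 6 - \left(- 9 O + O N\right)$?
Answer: $-75614$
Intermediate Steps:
$G{\left(O,N \right)} = 6 + 9 O - N O$ ($G{\left(O,N \right)} = 6 - \left(- 9 O + N O\right) = 6 + 9 O - N O$)
$u{\left(l \right)} = -48 + 2 l$ ($u{\left(l \right)} = \left(-48 + l\right) + l = -48 + 2 l$)
$u{\left(-132 - G{\left(14,17 \right)} \right)} + n = \left(-48 + 2 \left(-132 - \left(6 + 9 \cdot 14 - 17 \cdot 14\right)\right)\right) - 75514 = \left(-48 + 2 \left(-132 - \left(6 + 126 - 238\right)\right)\right) - 75514 = \left(-48 + 2 \left(-132 - -106\right)\right) - 75514 = \left(-48 + 2 \left(-132 + 106\right)\right) - 75514 = \left(-48 + 2 \left(-26\right)\right) - 75514 = \left(-48 - 52\right) - 75514 = -100 - 75514 = -75614$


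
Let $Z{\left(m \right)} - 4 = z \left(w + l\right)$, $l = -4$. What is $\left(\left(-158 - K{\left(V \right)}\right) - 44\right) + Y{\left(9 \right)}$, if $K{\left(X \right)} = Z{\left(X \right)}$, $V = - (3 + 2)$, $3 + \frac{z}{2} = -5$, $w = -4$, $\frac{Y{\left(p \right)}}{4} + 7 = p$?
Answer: $-326$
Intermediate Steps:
$Y{\left(p \right)} = -28 + 4 p$
$z = -16$ ($z = -6 + 2 \left(-5\right) = -6 - 10 = -16$)
$Z{\left(m \right)} = 132$ ($Z{\left(m \right)} = 4 - 16 \left(-4 - 4\right) = 4 - -128 = 4 + 128 = 132$)
$V = -5$ ($V = \left(-1\right) 5 = -5$)
$K{\left(X \right)} = 132$
$\left(\left(-158 - K{\left(V \right)}\right) - 44\right) + Y{\left(9 \right)} = \left(\left(-158 - 132\right) - 44\right) + \left(-28 + 4 \cdot 9\right) = \left(\left(-158 - 132\right) - 44\right) + \left(-28 + 36\right) = \left(-290 - 44\right) + 8 = -334 + 8 = -326$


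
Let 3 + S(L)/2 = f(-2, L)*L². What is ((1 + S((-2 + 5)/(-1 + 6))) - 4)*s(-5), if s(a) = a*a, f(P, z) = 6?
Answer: -117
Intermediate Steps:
s(a) = a²
S(L) = -6 + 12*L² (S(L) = -6 + 2*(6*L²) = -6 + 12*L²)
((1 + S((-2 + 5)/(-1 + 6))) - 4)*s(-5) = ((1 + (-6 + 12*((-2 + 5)/(-1 + 6))²)) - 4)*(-5)² = ((1 + (-6 + 12*(3/5)²)) - 4)*25 = ((1 + (-6 + 12*(3*(⅕))²)) - 4)*25 = ((1 + (-6 + 12*(⅗)²)) - 4)*25 = ((1 + (-6 + 12*(9/25))) - 4)*25 = ((1 + (-6 + 108/25)) - 4)*25 = ((1 - 42/25) - 4)*25 = (-17/25 - 4)*25 = -117/25*25 = -117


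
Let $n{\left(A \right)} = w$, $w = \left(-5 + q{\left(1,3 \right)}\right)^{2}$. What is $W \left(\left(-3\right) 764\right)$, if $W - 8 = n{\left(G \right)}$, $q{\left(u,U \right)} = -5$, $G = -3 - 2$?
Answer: $-247536$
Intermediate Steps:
$G = -5$
$w = 100$ ($w = \left(-5 - 5\right)^{2} = \left(-10\right)^{2} = 100$)
$n{\left(A \right)} = 100$
$W = 108$ ($W = 8 + 100 = 108$)
$W \left(\left(-3\right) 764\right) = 108 \left(\left(-3\right) 764\right) = 108 \left(-2292\right) = -247536$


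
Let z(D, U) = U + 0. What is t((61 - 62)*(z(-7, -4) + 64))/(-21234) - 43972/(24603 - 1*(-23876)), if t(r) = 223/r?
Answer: -56011276063/61764185160 ≈ -0.90686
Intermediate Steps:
z(D, U) = U
t((61 - 62)*(z(-7, -4) + 64))/(-21234) - 43972/(24603 - 1*(-23876)) = (223/(((61 - 62)*(-4 + 64))))/(-21234) - 43972/(24603 - 1*(-23876)) = (223/((-1*60)))*(-1/21234) - 43972/(24603 + 23876) = (223/(-60))*(-1/21234) - 43972/48479 = (223*(-1/60))*(-1/21234) - 43972*1/48479 = -223/60*(-1/21234) - 43972/48479 = 223/1274040 - 43972/48479 = -56011276063/61764185160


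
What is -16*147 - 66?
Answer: -2418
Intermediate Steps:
-16*147 - 66 = -2352 - 66 = -2418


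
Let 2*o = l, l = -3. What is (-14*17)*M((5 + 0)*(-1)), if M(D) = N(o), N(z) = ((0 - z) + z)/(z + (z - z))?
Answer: 0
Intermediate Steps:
o = -3/2 (o = (½)*(-3) = -3/2 ≈ -1.5000)
N(z) = 0 (N(z) = (-z + z)/(z + 0) = 0/z = 0)
M(D) = 0
(-14*17)*M((5 + 0)*(-1)) = -14*17*0 = -238*0 = 0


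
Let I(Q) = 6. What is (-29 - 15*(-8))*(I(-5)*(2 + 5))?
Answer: 3822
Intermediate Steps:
(-29 - 15*(-8))*(I(-5)*(2 + 5)) = (-29 - 15*(-8))*(6*(2 + 5)) = (-29 + 120)*(6*7) = 91*42 = 3822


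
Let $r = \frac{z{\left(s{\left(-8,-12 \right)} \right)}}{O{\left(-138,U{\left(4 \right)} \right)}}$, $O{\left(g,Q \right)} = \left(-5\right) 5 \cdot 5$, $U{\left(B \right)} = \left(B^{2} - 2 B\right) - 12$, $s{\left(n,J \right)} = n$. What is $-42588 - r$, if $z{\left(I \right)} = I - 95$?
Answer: $- \frac{5323603}{125} \approx -42589.0$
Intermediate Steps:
$U{\left(B \right)} = -12 + B^{2} - 2 B$
$O{\left(g,Q \right)} = -125$ ($O{\left(g,Q \right)} = \left(-25\right) 5 = -125$)
$z{\left(I \right)} = -95 + I$
$r = \frac{103}{125}$ ($r = \frac{-95 - 8}{-125} = \left(-103\right) \left(- \frac{1}{125}\right) = \frac{103}{125} \approx 0.824$)
$-42588 - r = -42588 - \frac{103}{125} = - \frac{5323603}{125}$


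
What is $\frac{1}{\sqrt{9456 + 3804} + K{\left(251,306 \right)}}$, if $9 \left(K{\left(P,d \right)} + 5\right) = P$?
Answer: $- \frac{927}{515812} + \frac{81 \sqrt{3315}}{515812} \approx 0.0072442$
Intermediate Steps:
$K{\left(P,d \right)} = -5 + \frac{P}{9}$
$\frac{1}{\sqrt{9456 + 3804} + K{\left(251,306 \right)}} = \frac{1}{\sqrt{9456 + 3804} + \left(-5 + \frac{1}{9} \cdot 251\right)} = \frac{1}{\sqrt{13260} + \left(-5 + \frac{251}{9}\right)} = \frac{1}{2 \sqrt{3315} + \frac{206}{9}} = \frac{1}{\frac{206}{9} + 2 \sqrt{3315}}$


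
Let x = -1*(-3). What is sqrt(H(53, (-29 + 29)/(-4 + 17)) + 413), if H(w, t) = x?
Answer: 4*sqrt(26) ≈ 20.396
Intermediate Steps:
x = 3
H(w, t) = 3
sqrt(H(53, (-29 + 29)/(-4 + 17)) + 413) = sqrt(3 + 413) = sqrt(416) = 4*sqrt(26)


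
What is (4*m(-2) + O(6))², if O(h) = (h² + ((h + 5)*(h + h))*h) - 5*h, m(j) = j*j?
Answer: 662596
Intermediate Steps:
m(j) = j²
O(h) = h² - 5*h + 2*h²*(5 + h) (O(h) = (h² + ((5 + h)*(2*h))*h) - 5*h = (h² + (2*h*(5 + h))*h) - 5*h = (h² + 2*h²*(5 + h)) - 5*h = h² - 5*h + 2*h²*(5 + h))
(4*m(-2) + O(6))² = (4*(-2)² + 6*(-5 + 2*6² + 11*6))² = (4*4 + 6*(-5 + 2*36 + 66))² = (16 + 6*(-5 + 72 + 66))² = (16 + 6*133)² = (16 + 798)² = 814² = 662596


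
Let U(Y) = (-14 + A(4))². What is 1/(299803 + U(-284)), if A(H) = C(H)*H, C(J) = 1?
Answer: 1/299903 ≈ 3.3344e-6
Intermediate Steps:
A(H) = H (A(H) = 1*H = H)
U(Y) = 100 (U(Y) = (-14 + 4)² = (-10)² = 100)
1/(299803 + U(-284)) = 1/(299803 + 100) = 1/299903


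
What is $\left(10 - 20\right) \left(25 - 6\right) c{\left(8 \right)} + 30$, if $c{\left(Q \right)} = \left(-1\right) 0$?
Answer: $30$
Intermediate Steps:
$c{\left(Q \right)} = 0$
$\left(10 - 20\right) \left(25 - 6\right) c{\left(8 \right)} + 30 = \left(10 - 20\right) \left(25 - 6\right) 0 + 30 = \left(-10\right) 19 \cdot 0 + 30 = \left(-190\right) 0 + 30 = 0 + 30 = 30$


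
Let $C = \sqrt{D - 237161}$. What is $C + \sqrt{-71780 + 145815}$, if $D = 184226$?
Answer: $\sqrt{74035} + i \sqrt{52935} \approx 272.09 + 230.08 i$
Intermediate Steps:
$C = i \sqrt{52935}$ ($C = \sqrt{184226 - 237161} = \sqrt{-52935} = i \sqrt{52935} \approx 230.08 i$)
$C + \sqrt{-71780 + 145815} = i \sqrt{52935} + \sqrt{-71780 + 145815} = i \sqrt{52935} + \sqrt{74035} = \sqrt{74035} + i \sqrt{52935}$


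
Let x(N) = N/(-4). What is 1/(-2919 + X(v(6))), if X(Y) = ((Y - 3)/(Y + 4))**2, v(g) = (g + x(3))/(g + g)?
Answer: -5041/14712998 ≈ -0.00034262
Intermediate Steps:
x(N) = -N/4 (x(N) = N*(-1/4) = -N/4)
v(g) = (-3/4 + g)/(2*g) (v(g) = (g - 1/4*3)/(g + g) = (g - 3/4)/((2*g)) = (-3/4 + g)*(1/(2*g)) = (-3/4 + g)/(2*g))
X(Y) = (-3 + Y)**2/(4 + Y)**2 (X(Y) = ((-3 + Y)/(4 + Y))**2 = (-3 + Y)**2/(4 + Y)**2)
1/(-2919 + X(v(6))) = 1/(-2919 + (-3 + (1/8)*(-3 + 4*6)/6)**2/(4 + (1/8)*(-3 + 4*6)/6)**2) = 1/(-2919 + (-3 + (1/8)*(1/6)*(-3 + 24))**2/(4 + (1/8)*(1/6)*(-3 + 24))**2) = 1/(-2919 + (-3 + (1/8)*(1/6)*21)**2/(4 + (1/8)*(1/6)*21)**2) = 1/(-2919 + (-3 + 7/16)**2/(4 + 7/16)**2) = 1/(-2919 + (-41/16)**2/(71/16)**2) = 1/(-2919 + (1681/256)*(256/5041)) = 1/(-2919 + 1681/5041) = 1/(-14712998/5041) = -5041/14712998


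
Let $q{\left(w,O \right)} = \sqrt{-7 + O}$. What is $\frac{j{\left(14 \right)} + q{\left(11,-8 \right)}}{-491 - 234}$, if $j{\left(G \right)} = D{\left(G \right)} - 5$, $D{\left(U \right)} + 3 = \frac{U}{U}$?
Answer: $\frac{7}{725} - \frac{i \sqrt{15}}{725} \approx 0.0096552 - 0.005342 i$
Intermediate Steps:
$D{\left(U \right)} = -2$ ($D{\left(U \right)} = -3 + \frac{U}{U} = -3 + 1 = -2$)
$j{\left(G \right)} = -7$ ($j{\left(G \right)} = -2 - 5 = -7$)
$\frac{j{\left(14 \right)} + q{\left(11,-8 \right)}}{-491 - 234} = \frac{-7 + \sqrt{-7 - 8}}{-491 - 234} = \frac{-7 + \sqrt{-15}}{-725} = \left(-7 + i \sqrt{15}\right) \left(- \frac{1}{725}\right) = \frac{7}{725} - \frac{i \sqrt{15}}{725}$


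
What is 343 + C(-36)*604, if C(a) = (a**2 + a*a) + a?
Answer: 1544167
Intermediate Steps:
C(a) = a + 2*a**2 (C(a) = (a**2 + a**2) + a = 2*a**2 + a = a + 2*a**2)
343 + C(-36)*604 = 343 - 36*(1 + 2*(-36))*604 = 343 - 36*(1 - 72)*604 = 343 - 36*(-71)*604 = 343 + 2556*604 = 343 + 1543824 = 1544167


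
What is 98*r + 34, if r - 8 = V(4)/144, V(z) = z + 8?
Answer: 4957/6 ≈ 826.17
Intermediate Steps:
V(z) = 8 + z
r = 97/12 (r = 8 + (8 + 4)/144 = 8 + 12*(1/144) = 8 + 1/12 = 97/12 ≈ 8.0833)
98*r + 34 = 98*(97/12) + 34 = 4753/6 + 34 = 4957/6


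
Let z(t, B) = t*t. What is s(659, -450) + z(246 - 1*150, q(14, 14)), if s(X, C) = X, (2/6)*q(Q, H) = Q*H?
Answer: 9875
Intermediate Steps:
q(Q, H) = 3*H*Q (q(Q, H) = 3*(Q*H) = 3*(H*Q) = 3*H*Q)
z(t, B) = t²
s(659, -450) + z(246 - 1*150, q(14, 14)) = 659 + (246 - 1*150)² = 659 + (246 - 150)² = 659 + 96² = 659 + 9216 = 9875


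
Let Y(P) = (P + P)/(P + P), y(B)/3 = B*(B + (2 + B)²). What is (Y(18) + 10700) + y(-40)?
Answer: -157779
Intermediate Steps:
y(B) = 3*B*(B + (2 + B)²) (y(B) = 3*(B*(B + (2 + B)²)) = 3*B*(B + (2 + B)²))
Y(P) = 1 (Y(P) = (2*P)/((2*P)) = (2*P)*(1/(2*P)) = 1)
(Y(18) + 10700) + y(-40) = (1 + 10700) + 3*(-40)*(-40 + (2 - 40)²) = 10701 + 3*(-40)*(-40 + (-38)²) = 10701 + 3*(-40)*(-40 + 1444) = 10701 + 3*(-40)*1404 = 10701 - 168480 = -157779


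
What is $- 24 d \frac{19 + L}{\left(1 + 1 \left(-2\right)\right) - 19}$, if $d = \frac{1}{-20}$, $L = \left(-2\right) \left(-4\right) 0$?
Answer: $- \frac{57}{50} \approx -1.14$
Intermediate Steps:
$L = 0$ ($L = 8 \cdot 0 = 0$)
$d = - \frac{1}{20} \approx -0.05$
$- 24 d \frac{19 + L}{\left(1 + 1 \left(-2\right)\right) - 19} = \left(-24\right) \left(- \frac{1}{20}\right) \frac{19 + 0}{\left(1 + 1 \left(-2\right)\right) - 19} = \frac{6 \frac{19}{\left(1 - 2\right) - 19}}{5} = \frac{6 \frac{19}{-1 - 19}}{5} = \frac{6 \frac{19}{-20}}{5} = \frac{6 \cdot 19 \left(- \frac{1}{20}\right)}{5} = \frac{6}{5} \left(- \frac{19}{20}\right) = - \frac{57}{50}$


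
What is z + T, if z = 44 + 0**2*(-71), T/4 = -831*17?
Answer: -56464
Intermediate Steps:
T = -56508 (T = 4*(-831*17) = 4*(-14127) = -56508)
z = 44 (z = 44 + 0*(-71) = 44 + 0 = 44)
z + T = 44 - 56508 = -56464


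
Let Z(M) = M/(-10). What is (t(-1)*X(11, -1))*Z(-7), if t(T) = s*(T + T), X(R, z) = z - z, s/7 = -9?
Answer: 0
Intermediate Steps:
s = -63 (s = 7*(-9) = -63)
X(R, z) = 0
Z(M) = -M/10 (Z(M) = M*(-⅒) = -M/10)
t(T) = -126*T (t(T) = -63*(T + T) = -126*T)
(t(-1)*X(11, -1))*Z(-7) = (-126*(-1)*0)*(-⅒*(-7)) = (126*0)*(7/10) = 0*(7/10) = 0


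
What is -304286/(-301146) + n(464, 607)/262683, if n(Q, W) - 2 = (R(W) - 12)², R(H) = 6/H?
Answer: 4911096958201889/4857750423485397 ≈ 1.0110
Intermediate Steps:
n(Q, W) = 2 + (-12 + 6/W)² (n(Q, W) = 2 + (6/W - 12)² = 2 + (-12 + 6/W)²)
-304286/(-301146) + n(464, 607)/262683 = -304286/(-301146) + (146 - 144/607 + 36/607²)/262683 = -304286*(-1/301146) + (146 - 144*1/607 + 36*(1/368449))*(1/262683) = 152143/150573 + (146 - 144/607 + 36/368449)*(1/262683) = 152143/150573 + (53706182/368449)*(1/262683) = 152143/150573 + 53706182/96785288667 = 4911096958201889/4857750423485397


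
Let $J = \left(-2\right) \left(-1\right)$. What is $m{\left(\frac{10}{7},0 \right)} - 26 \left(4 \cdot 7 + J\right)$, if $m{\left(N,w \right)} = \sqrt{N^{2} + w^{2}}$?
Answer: $- \frac{5450}{7} \approx -778.57$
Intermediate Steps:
$J = 2$
$m{\left(\frac{10}{7},0 \right)} - 26 \left(4 \cdot 7 + J\right) = \sqrt{\left(\frac{10}{7}\right)^{2} + 0^{2}} - 26 \left(4 \cdot 7 + 2\right) = \sqrt{\left(10 \cdot \frac{1}{7}\right)^{2} + 0} - 26 \left(28 + 2\right) = \sqrt{\left(\frac{10}{7}\right)^{2} + 0} - 780 = \sqrt{\frac{100}{49} + 0} - 780 = \sqrt{\frac{100}{49}} - 780 = \frac{10}{7} - 780 = - \frac{5450}{7}$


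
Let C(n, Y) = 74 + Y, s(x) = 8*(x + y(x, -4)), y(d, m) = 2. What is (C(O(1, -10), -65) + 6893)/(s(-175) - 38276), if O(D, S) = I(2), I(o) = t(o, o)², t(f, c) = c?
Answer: -3451/19830 ≈ -0.17403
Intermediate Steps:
I(o) = o²
s(x) = 16 + 8*x (s(x) = 8*(x + 2) = 8*(2 + x) = 16 + 8*x)
O(D, S) = 4 (O(D, S) = 2² = 4)
(C(O(1, -10), -65) + 6893)/(s(-175) - 38276) = ((74 - 65) + 6893)/((16 + 8*(-175)) - 38276) = (9 + 6893)/((16 - 1400) - 38276) = 6902/(-1384 - 38276) = 6902/(-39660) = 6902*(-1/39660) = -3451/19830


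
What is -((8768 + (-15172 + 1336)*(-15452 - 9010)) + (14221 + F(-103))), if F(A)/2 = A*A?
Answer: -338500439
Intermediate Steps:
F(A) = 2*A**2 (F(A) = 2*(A*A) = 2*A**2)
-((8768 + (-15172 + 1336)*(-15452 - 9010)) + (14221 + F(-103))) = -((8768 + (-15172 + 1336)*(-15452 - 9010)) + (14221 + 2*(-103)**2)) = -((8768 - 13836*(-24462)) + (14221 + 2*10609)) = -((8768 + 338456232) + (14221 + 21218)) = -(338465000 + 35439) = -1*338500439 = -338500439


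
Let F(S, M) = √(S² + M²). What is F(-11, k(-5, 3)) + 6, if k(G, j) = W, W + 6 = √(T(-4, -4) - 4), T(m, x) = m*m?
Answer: 6 + √(169 - 24*√3) ≈ 17.289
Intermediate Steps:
T(m, x) = m²
W = -6 + 2*√3 (W = -6 + √((-4)² - 4) = -6 + √(16 - 4) = -6 + √12 = -6 + 2*√3 ≈ -2.5359)
k(G, j) = -6 + 2*√3
F(S, M) = √(M² + S²)
F(-11, k(-5, 3)) + 6 = √((-6 + 2*√3)² + (-11)²) + 6 = √((-6 + 2*√3)² + 121) + 6 = √(121 + (-6 + 2*√3)²) + 6 = 6 + √(121 + (-6 + 2*√3)²)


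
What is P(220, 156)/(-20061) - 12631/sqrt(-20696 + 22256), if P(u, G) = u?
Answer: -220/20061 - 12631*sqrt(390)/780 ≈ -319.81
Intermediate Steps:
P(220, 156)/(-20061) - 12631/sqrt(-20696 + 22256) = 220/(-20061) - 12631/sqrt(-20696 + 22256) = 220*(-1/20061) - 12631*sqrt(390)/780 = -220/20061 - 12631*sqrt(390)/780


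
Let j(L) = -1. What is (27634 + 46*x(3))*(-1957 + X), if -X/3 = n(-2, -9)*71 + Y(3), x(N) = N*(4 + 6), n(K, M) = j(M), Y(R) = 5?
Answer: -51035626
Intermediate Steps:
n(K, M) = -1
x(N) = 10*N (x(N) = N*10 = 10*N)
X = 198 (X = -3*(-1*71 + 5) = -3*(-71 + 5) = -3*(-66) = 198)
(27634 + 46*x(3))*(-1957 + X) = (27634 + 46*(10*3))*(-1957 + 198) = (27634 + 46*30)*(-1759) = (27634 + 1380)*(-1759) = 29014*(-1759) = -51035626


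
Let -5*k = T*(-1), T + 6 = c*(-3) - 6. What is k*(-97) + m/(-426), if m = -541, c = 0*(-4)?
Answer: 498569/2130 ≈ 234.07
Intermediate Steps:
c = 0
T = -12 (T = -6 + (0*(-3) - 6) = -6 + (0 - 6) = -6 - 6 = -12)
k = -12/5 (k = -(-12)*(-1)/5 = -⅕*12 = -12/5 ≈ -2.4000)
k*(-97) + m/(-426) = -12/5*(-97) - 541/(-426) = 1164/5 - 541*(-1/426) = 1164/5 + 541/426 = 498569/2130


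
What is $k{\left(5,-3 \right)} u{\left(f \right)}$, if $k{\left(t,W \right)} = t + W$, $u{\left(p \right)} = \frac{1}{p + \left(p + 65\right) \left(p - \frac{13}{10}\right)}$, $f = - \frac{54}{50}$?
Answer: $- \frac{625}{47878} \approx -0.013054$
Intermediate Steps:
$f = - \frac{27}{25}$ ($f = \left(-54\right) \frac{1}{50} = - \frac{27}{25} \approx -1.08$)
$u{\left(p \right)} = \frac{1}{p + \left(65 + p\right) \left(- \frac{13}{10} + p\right)}$ ($u{\left(p \right)} = \frac{1}{p + \left(65 + p\right) \left(p - \frac{13}{10}\right)} = \frac{1}{p + \left(65 + p\right) \left(- \frac{13}{10} + p\right)}$)
$k{\left(t,W \right)} = W + t$
$k{\left(5,-3 \right)} u{\left(f \right)} = \left(-3 + 5\right) \frac{10}{-845 + 10 \left(- \frac{27}{25}\right)^{2} + 647 \left(- \frac{27}{25}\right)} = 2 \frac{10}{-845 + 10 \cdot \frac{729}{625} - \frac{17469}{25}} = 2 \frac{10}{-845 + \frac{1458}{125} - \frac{17469}{25}} = 2 \frac{10}{- \frac{191512}{125}} = 2 \cdot 10 \left(- \frac{125}{191512}\right) = 2 \left(- \frac{625}{95756}\right) = - \frac{625}{47878}$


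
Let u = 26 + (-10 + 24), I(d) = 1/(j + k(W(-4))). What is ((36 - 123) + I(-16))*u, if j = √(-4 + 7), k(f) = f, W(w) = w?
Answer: -45400/13 - 40*√3/13 ≈ -3497.6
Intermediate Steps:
j = √3 ≈ 1.7320
I(d) = 1/(-4 + √3) (I(d) = 1/(√3 - 4) = 1/(-4 + √3))
u = 40 (u = 26 + 14 = 40)
((36 - 123) + I(-16))*u = ((36 - 123) + (-4/13 - √3/13))*40 = (-87 + (-4/13 - √3/13))*40 = (-1135/13 - √3/13)*40 = -45400/13 - 40*√3/13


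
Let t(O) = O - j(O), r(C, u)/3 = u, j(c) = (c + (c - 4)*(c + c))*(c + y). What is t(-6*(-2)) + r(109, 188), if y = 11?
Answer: -4116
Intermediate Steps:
j(c) = (11 + c)*(c + 2*c*(-4 + c)) (j(c) = (c + (c - 4)*(c + c))*(c + 11) = (c + (-4 + c)*(2*c))*(11 + c) = (c + 2*c*(-4 + c))*(11 + c) = (11 + c)*(c + 2*c*(-4 + c)))
r(C, u) = 3*u
t(O) = O - O*(-77 + 2*O² + 15*O)
t(-6*(-2)) + r(109, 188) = (-6*(-2))*(78 - (-90)*(-2) - 2*(-6*(-2))²) + 3*188 = 12*(78 - 15*12 - 2*12²) + 564 = 12*(78 - 180 - 2*144) + 564 = 12*(78 - 180 - 288) + 564 = 12*(-390) + 564 = -4680 + 564 = -4116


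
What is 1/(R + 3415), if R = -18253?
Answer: -1/14838 ≈ -6.7395e-5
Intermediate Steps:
1/(R + 3415) = 1/(-18253 + 3415) = 1/(-14838) = -1/14838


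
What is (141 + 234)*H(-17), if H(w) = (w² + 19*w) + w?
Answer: -19125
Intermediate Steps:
H(w) = w² + 20*w
(141 + 234)*H(-17) = (141 + 234)*(-17*(20 - 17)) = 375*(-17*3) = 375*(-51) = -19125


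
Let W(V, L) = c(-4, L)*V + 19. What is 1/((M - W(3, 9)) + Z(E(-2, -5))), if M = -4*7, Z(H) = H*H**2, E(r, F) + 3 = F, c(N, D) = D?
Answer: -1/586 ≈ -0.0017065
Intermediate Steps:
E(r, F) = -3 + F
W(V, L) = 19 + L*V (W(V, L) = L*V + 19 = 19 + L*V)
Z(H) = H**3
M = -28
1/((M - W(3, 9)) + Z(E(-2, -5))) = 1/((-28 - (19 + 9*3)) + (-3 - 5)**3) = 1/((-28 - (19 + 27)) + (-8)**3) = 1/((-28 - 1*46) - 512) = 1/((-28 - 46) - 512) = 1/(-74 - 512) = 1/(-586) = -1/586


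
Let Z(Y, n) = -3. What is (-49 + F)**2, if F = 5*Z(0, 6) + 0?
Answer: 4096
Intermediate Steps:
F = -15 (F = 5*(-3) + 0 = -15 + 0 = -15)
(-49 + F)**2 = (-49 - 15)**2 = (-64)**2 = 4096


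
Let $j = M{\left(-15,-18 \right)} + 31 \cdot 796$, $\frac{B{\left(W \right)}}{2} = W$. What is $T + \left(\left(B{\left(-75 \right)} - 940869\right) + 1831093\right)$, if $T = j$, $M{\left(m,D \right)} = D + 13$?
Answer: $914745$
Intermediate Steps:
$M{\left(m,D \right)} = 13 + D$
$B{\left(W \right)} = 2 W$
$j = 24671$ ($j = \left(13 - 18\right) + 31 \cdot 796 = -5 + 24676 = 24671$)
$T = 24671$
$T + \left(\left(B{\left(-75 \right)} - 940869\right) + 1831093\right) = 24671 + \left(\left(2 \left(-75\right) - 940869\right) + 1831093\right) = 24671 + \left(\left(-150 - 940869\right) + 1831093\right) = 24671 + \left(-941019 + 1831093\right) = 24671 + 890074 = 914745$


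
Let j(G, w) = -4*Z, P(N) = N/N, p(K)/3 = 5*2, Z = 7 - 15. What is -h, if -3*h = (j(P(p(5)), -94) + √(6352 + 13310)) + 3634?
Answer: 1222 + √19662/3 ≈ 1268.7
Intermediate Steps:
Z = -8
p(K) = 30 (p(K) = 3*(5*2) = 3*10 = 30)
P(N) = 1
j(G, w) = 32 (j(G, w) = -4*(-8) = 32)
h = -1222 - √19662/3 (h = -((32 + √(6352 + 13310)) + 3634)/3 = -((32 + √19662) + 3634)/3 = -(3666 + √19662)/3 = -1222 - √19662/3 ≈ -1268.7)
-h = -(-1222 - √19662/3) = 1222 + √19662/3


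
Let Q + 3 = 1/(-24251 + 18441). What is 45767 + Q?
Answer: 265888839/5810 ≈ 45764.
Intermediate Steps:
Q = -17431/5810 (Q = -3 + 1/(-24251 + 18441) = -3 + 1/(-5810) = -3 - 1/5810 = -17431/5810 ≈ -3.0002)
45767 + Q = 45767 - 17431/5810 = 265888839/5810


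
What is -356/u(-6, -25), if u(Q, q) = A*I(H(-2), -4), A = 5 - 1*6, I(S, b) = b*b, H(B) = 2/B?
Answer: 89/4 ≈ 22.250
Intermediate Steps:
I(S, b) = b²
A = -1 (A = 5 - 6 = -1)
u(Q, q) = -16 (u(Q, q) = -1*(-4)² = -1*16 = -16)
-356/u(-6, -25) = -356/(-16) = -356*(-1/16) = 89/4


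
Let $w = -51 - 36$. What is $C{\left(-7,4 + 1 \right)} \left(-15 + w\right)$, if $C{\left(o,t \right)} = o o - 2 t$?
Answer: $-3978$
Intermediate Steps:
$w = -87$
$C{\left(o,t \right)} = o^{2} - 2 t$
$C{\left(-7,4 + 1 \right)} \left(-15 + w\right) = \left(\left(-7\right)^{2} - 2 \left(4 + 1\right)\right) \left(-15 - 87\right) = \left(49 - 10\right) \left(-102\right) = 39 \left(-102\right) = -3978$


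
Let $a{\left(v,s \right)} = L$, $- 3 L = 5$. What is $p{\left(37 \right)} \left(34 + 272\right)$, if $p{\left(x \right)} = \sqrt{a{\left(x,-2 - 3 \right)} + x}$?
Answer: $102 \sqrt{318} \approx 1818.9$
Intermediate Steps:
$L = - \frac{5}{3}$ ($L = \left(- \frac{1}{3}\right) 5 = - \frac{5}{3} \approx -1.6667$)
$a{\left(v,s \right)} = - \frac{5}{3}$
$p{\left(x \right)} = \sqrt{- \frac{5}{3} + x}$
$p{\left(37 \right)} \left(34 + 272\right) = \frac{\sqrt{-15 + 9 \cdot 37}}{3} \left(34 + 272\right) = \frac{\sqrt{-15 + 333}}{3} \cdot 306 = \frac{\sqrt{318}}{3} \cdot 306 = 102 \sqrt{318}$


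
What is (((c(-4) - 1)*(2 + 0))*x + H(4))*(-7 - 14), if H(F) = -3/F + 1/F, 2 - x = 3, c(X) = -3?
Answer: -315/2 ≈ -157.50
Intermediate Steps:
x = -1 (x = 2 - 1*3 = 2 - 3 = -1)
H(F) = -2/F (H(F) = -3/F + 1/F = -2/F)
(((c(-4) - 1)*(2 + 0))*x + H(4))*(-7 - 14) = (((-3 - 1)*(2 + 0))*(-1) - 2/4)*(-7 - 14) = (-4*2*(-1) - 2*¼)*(-21) = (-8*(-1) - ½)*(-21) = (8 - ½)*(-21) = (15/2)*(-21) = -315/2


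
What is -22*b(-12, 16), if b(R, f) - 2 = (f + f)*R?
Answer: 8404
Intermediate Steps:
b(R, f) = 2 + 2*R*f (b(R, f) = 2 + (f + f)*R = 2 + (2*f)*R = 2 + 2*R*f)
-22*b(-12, 16) = -22*(2 + 2*(-12)*16) = -22*(2 - 384) = -22*(-382) = 8404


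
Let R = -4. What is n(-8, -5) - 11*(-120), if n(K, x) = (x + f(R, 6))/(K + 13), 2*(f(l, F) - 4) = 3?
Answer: 13201/10 ≈ 1320.1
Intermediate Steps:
f(l, F) = 11/2 (f(l, F) = 4 + (1/2)*3 = 4 + 3/2 = 11/2)
n(K, x) = (11/2 + x)/(13 + K) (n(K, x) = (x + 11/2)/(K + 13) = (11/2 + x)/(13 + K))
n(-8, -5) - 11*(-120) = (11/2 - 5)/(13 - 8) - 11*(-120) = (1/2)/5 + 1320 = (1/5)*(1/2) + 1320 = 1/10 + 1320 = 13201/10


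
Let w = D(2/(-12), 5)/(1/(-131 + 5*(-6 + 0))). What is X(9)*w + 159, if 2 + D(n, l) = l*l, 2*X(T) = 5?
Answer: -18197/2 ≈ -9098.5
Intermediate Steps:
X(T) = 5/2 (X(T) = (½)*5 = 5/2)
D(n, l) = -2 + l² (D(n, l) = -2 + l*l = -2 + l²)
w = -3703 (w = (-2 + 5²)/(1/(-131 + 5*(-6 + 0))) = (-2 + 25)/(1/(-131 + 5*(-6))) = 23/(1/(-131 - 30)) = 23/(1/(-161)) = 23/(-1/161) = 23*(-161) = -3703)
X(9)*w + 159 = (5/2)*(-3703) + 159 = -18515/2 + 159 = -18197/2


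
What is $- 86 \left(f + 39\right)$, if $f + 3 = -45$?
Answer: $774$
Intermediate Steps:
$f = -48$ ($f = -3 - 45 = -48$)
$- 86 \left(f + 39\right) = - 86 \left(-48 + 39\right) = \left(-86\right) \left(-9\right) = 774$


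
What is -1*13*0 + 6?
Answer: 6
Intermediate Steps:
-1*13*0 + 6 = -13*0 + 6 = 0 + 6 = 6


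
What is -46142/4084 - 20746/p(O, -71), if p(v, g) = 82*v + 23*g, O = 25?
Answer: -51983939/851514 ≈ -61.049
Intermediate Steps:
p(v, g) = 23*g + 82*v
-46142/4084 - 20746/p(O, -71) = -46142/4084 - 20746/(23*(-71) + 82*25) = -46142*1/4084 - 20746/(-1633 + 2050) = -23071/2042 - 20746/417 = -51983939/851514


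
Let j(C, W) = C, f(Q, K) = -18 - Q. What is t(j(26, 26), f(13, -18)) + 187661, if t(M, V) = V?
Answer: 187630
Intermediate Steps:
t(j(26, 26), f(13, -18)) + 187661 = (-18 - 1*13) + 187661 = (-18 - 13) + 187661 = -31 + 187661 = 187630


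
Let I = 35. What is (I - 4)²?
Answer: 961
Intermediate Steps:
(I - 4)² = (35 - 4)² = 31² = 961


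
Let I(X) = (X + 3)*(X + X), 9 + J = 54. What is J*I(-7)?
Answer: 2520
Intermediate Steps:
J = 45 (J = -9 + 54 = 45)
I(X) = 2*X*(3 + X) (I(X) = (3 + X)*(2*X) = 2*X*(3 + X))
J*I(-7) = 45*(2*(-7)*(3 - 7)) = 45*(2*(-7)*(-4)) = 45*56 = 2520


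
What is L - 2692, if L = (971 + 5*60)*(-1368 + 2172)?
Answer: 1019192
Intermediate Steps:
L = 1021884 (L = (971 + 300)*804 = 1271*804 = 1021884)
L - 2692 = 1021884 - 2692 = 1019192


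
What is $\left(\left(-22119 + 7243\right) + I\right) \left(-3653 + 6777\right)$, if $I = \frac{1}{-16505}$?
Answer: $- \frac{767030662244}{16505} \approx -4.6473 \cdot 10^{7}$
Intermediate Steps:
$I = - \frac{1}{16505} \approx -6.0588 \cdot 10^{-5}$
$\left(\left(-22119 + 7243\right) + I\right) \left(-3653 + 6777\right) = \left(\left(-22119 + 7243\right) - \frac{1}{16505}\right) \left(-3653 + 6777\right) = \left(-14876 - \frac{1}{16505}\right) 3124 = \left(- \frac{245528381}{16505}\right) 3124 = - \frac{767030662244}{16505}$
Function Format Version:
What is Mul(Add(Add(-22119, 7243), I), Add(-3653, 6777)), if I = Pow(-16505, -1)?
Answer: Rational(-767030662244, 16505) ≈ -4.6473e+7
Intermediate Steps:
I = Rational(-1, 16505) ≈ -6.0588e-5
Mul(Add(Add(-22119, 7243), I), Add(-3653, 6777)) = Mul(Add(Add(-22119, 7243), Rational(-1, 16505)), Add(-3653, 6777)) = Mul(Add(-14876, Rational(-1, 16505)), 3124) = Mul(Rational(-245528381, 16505), 3124) = Rational(-767030662244, 16505)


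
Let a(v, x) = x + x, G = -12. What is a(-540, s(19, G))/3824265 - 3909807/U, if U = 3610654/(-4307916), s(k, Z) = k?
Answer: 32206277406275464516/6904048859655 ≈ 4.6648e+6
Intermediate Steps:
a(v, x) = 2*x
U = -1805327/2153958 (U = 3610654*(-1/4307916) = -1805327/2153958 ≈ -0.83814)
a(-540, s(19, G))/3824265 - 3909807/U = (2*19)/3824265 - 3909807/(-1805327/2153958) = 38*(1/3824265) - 3909807*(-2153958/1805327) = 38/3824265 + 8421560066106/1805327 = 32206277406275464516/6904048859655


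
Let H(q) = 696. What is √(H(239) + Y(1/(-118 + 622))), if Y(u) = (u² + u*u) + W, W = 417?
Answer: √282719810/504 ≈ 33.362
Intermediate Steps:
Y(u) = 417 + 2*u² (Y(u) = (u² + u*u) + 417 = (u² + u²) + 417 = 2*u² + 417 = 417 + 2*u²)
√(H(239) + Y(1/(-118 + 622))) = √(696 + (417 + 2*(1/(-118 + 622))²)) = √(696 + (417 + 2*(1/504)²)) = √(696 + (417 + 2*(1/254016))) = √(696 + (417 + 1/127008)) = √(696 + 52962337/127008) = √(141359905/127008) = √282719810/504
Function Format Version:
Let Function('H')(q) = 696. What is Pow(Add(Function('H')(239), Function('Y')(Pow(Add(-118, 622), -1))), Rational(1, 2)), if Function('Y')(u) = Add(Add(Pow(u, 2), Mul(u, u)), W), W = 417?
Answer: Mul(Rational(1, 504), Pow(282719810, Rational(1, 2))) ≈ 33.362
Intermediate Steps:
Function('Y')(u) = Add(417, Mul(2, Pow(u, 2))) (Function('Y')(u) = Add(Add(Pow(u, 2), Mul(u, u)), 417) = Add(Add(Pow(u, 2), Pow(u, 2)), 417) = Add(Mul(2, Pow(u, 2)), 417) = Add(417, Mul(2, Pow(u, 2))))
Pow(Add(Function('H')(239), Function('Y')(Pow(Add(-118, 622), -1))), Rational(1, 2)) = Pow(Add(696, Add(417, Mul(2, Pow(Pow(Add(-118, 622), -1), 2)))), Rational(1, 2)) = Pow(Add(696, Add(417, Mul(2, Pow(Pow(504, -1), 2)))), Rational(1, 2)) = Pow(Add(696, Add(417, Mul(2, Pow(Rational(1, 504), 2)))), Rational(1, 2)) = Pow(Add(696, Add(417, Mul(2, Rational(1, 254016)))), Rational(1, 2)) = Pow(Add(696, Add(417, Rational(1, 127008))), Rational(1, 2)) = Pow(Add(696, Rational(52962337, 127008)), Rational(1, 2)) = Pow(Rational(141359905, 127008), Rational(1, 2)) = Mul(Rational(1, 504), Pow(282719810, Rational(1, 2)))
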